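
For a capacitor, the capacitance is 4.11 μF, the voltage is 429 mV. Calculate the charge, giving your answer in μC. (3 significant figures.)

Rearranging: Q = CV.
C = 4.11 μF = 4.110×10^-6 F; V = 429 mV = 0.4290 V.
Q = 1.763×10^-6 C
1.763×10^-6 C × (1 μC / 1.000×10^-6 C) = 1.763 μC

1.76 μC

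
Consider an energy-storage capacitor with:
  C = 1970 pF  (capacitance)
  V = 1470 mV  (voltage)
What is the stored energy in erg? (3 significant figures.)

0.0213 erg

Directly: E = ½CV².
C = 1970 pF = 1.970×10^-9 F; V = 1470 mV = 1.470 V.
E = 2.128×10^-9 J
2.128×10^-9 J × (1 erg / 1.000×10^-7 J) = 0.02128 erg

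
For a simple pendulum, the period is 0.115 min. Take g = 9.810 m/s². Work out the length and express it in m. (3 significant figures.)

11.8 m

Rearranging: L = g·(T/2π)².
T = 0.115 min = 6.900 s; g = 9.810 m/s².
L = 11.83 m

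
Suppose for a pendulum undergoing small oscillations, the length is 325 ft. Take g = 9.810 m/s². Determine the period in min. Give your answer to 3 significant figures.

0.333 min

Directly: T = 2π√(L/g).
L = 325 ft = 99.06 m; g = 9.810 m/s².
T = 19.97 s
19.97 s × (1 min / 60.00 s) = 0.3328 min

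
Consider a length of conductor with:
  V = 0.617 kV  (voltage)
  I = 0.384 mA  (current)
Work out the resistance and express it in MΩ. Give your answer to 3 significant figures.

1.61 MΩ

From Ohm's law: R = V/I.
V = 0.617 kV = 617.0 V; I = 0.384 mA = 3.840×10^-4 A.
R = 1.607×10^6 Ω
1.607×10^6 Ω × (1 MΩ / 1.000×10^6 Ω) = 1.607 MΩ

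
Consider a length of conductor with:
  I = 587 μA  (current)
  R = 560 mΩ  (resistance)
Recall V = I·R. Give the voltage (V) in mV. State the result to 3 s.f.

0.329 mV

From Ohm's law: V = IR.
I = 587 μA = 5.870×10^-4 A; R = 560 mΩ = 0.5600 Ω.
V = 3.287×10^-4 V
3.287×10^-4 V × (1 mV / 0.001000 V) = 0.3287 mV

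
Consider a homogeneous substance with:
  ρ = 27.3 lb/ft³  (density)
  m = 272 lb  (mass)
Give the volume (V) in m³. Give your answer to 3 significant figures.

Rearranging: V = m/ρ.
ρ = 27.3 lb/ft³ = 437.3 kg/m³; m = 272 lb = 123.4 kg.
V = 0.2821 m³

0.282 m³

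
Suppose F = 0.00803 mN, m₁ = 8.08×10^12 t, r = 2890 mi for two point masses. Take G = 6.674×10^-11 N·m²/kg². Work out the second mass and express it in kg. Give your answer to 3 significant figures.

322 kg

From Newton's law of gravitation: m₂ = F·r²/(G·m₁).
F = 0.00803 mN = 8.030×10^-6 N; m₁ = 8.08×10^12 t = 8.080×10^15 kg; r = 2890 mi = 4.651×10^6 m; G = 6.674×10^-11 N·m²/kg².
m₂ = 322.1 kg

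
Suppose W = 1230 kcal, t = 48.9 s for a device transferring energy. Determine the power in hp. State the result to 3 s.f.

141 hp

Directly: P = W/t.
W = 1230 kcal = 5.146×10^6 J; t = 48.9 s.
P = 1.052×10^5 W
1.052×10^5 W × (1 hp / 745.7 W) = 141.1 hp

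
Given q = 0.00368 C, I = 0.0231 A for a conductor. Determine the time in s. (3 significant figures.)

Rearranging q = I·t for t: t = q/I.
q = 0.00368 C; I = 0.0231 A.
t = 0.1593 s

0.159 s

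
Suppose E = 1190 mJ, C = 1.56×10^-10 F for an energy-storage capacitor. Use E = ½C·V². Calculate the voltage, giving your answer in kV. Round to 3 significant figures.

124 kV

Solving E = ½C·V² for V: V = √(2E/C).
E = 1190 mJ = 1.190 J; C = 1.56×10^-10 F.
V = 1.235×10^5 V
1.235×10^5 V × (1 kV / 1000 V) = 123.5 kV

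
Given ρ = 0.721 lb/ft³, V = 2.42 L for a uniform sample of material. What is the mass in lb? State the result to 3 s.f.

0.0616 lb

Rearranging: m = ρV.
ρ = 0.721 lb/ft³ = 11.55 kg/m³; V = 2.42 L = 0.002420 m³.
m = 0.02795 kg
0.02795 kg × (1 lb / 0.4536 kg) = 0.06162 lb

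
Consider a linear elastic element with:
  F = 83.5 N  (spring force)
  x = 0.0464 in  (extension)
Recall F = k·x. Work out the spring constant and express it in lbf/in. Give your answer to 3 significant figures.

405 lbf/in

From Hooke's law: k = F/x.
F = 83.5 N; x = 0.0464 in = 0.001179 m.
k = 70849 N/m
70849 N/m × (1 lbf/in / 175.1 N/m) = 404.6 lbf/in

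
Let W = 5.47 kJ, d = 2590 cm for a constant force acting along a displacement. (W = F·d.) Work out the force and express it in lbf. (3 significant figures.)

47.5 lbf

Solving W = F·d for F: F = W/d.
W = 5.47 kJ = 5470 J; d = 2590 cm = 25.90 m.
F = 211.2 N  (the unit combination reduces to kg·m/s² = N)
211.2 N × (1 lbf / 4.448 N) = 47.48 lbf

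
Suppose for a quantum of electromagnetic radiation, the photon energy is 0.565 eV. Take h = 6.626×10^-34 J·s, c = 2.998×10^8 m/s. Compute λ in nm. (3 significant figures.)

2190 nm

Solving E = h·c/λ for λ: λ = hc/E.
E = 0.565 eV = 9.052×10^-20 J; h = 6.626×10^-34 J·s; c = 2.998×10^8 m/s.
λ = 2.194×10^-6 m
2.194×10^-6 m × (1 nm / 1.000×10^-9 m) = 2194 nm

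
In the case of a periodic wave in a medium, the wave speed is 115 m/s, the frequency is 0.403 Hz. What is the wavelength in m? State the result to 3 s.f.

285 m

Rearranging v = f·λ for λ: λ = v/f.
v = 115 m/s; f = 0.403 Hz.
λ = 285.4 m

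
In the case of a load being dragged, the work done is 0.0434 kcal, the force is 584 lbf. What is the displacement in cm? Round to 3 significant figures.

Rearranging: d = W/F.
W = 0.0434 kcal = 181.6 J; F = 584 lbf = 2598 N.
d = 0.06990 m
0.06990 m × (1 cm / 0.01000 m) = 6.990 cm

6.99 cm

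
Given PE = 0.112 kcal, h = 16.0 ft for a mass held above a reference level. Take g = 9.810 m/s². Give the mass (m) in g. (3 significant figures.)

9800 g

Rearranging PE = m·g·h for m: m = PE/(g·h).
PE = 0.112 kcal = 468.6 J; h = 16.0 ft = 4.877 m; g = 9.810 m/s².
m = 9.795 kg
9.795 kg × (1 g / 0.001000 kg) = 9795 g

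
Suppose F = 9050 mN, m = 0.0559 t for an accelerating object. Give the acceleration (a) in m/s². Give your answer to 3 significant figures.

From Newton's second law: a = F/m.
F = 9050 mN = 9.050 N; m = 0.0559 t = 55.90 kg.
a = 0.1619 m/s²

0.162 m/s²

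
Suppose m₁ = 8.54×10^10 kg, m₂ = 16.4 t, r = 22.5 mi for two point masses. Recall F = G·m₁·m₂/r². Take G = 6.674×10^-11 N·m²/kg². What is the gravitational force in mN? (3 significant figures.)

From Newton's law of gravitation: F = Gm₁m₂/r².
m₁ = 8.54×10^10 kg; m₂ = 16.4 t = 16400 kg; r = 22.5 mi = 36210 m; G = 6.674×10^-11 N·m²/kg².
F = 7.129×10^-5 N  (the unit combination reduces to kg·m/s² = N)
7.129×10^-5 N × (1 mN / 0.001000 N) = 0.07129 mN

0.0713 mN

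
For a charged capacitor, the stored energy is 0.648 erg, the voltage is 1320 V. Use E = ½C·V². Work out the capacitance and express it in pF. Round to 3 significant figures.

Rearranging: C = 2E/V².
E = 0.648 erg = 6.480×10^-8 J; V = 1320 V.
C = 7.438×10^-14 F
7.438×10^-14 F × (1 pF / 1.000×10^-12 F) = 0.07438 pF

0.0744 pF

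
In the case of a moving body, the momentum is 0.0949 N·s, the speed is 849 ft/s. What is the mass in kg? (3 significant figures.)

3.67×10^-4 kg

Solving p = m·v for m: m = p/v.
p = 0.0949 N·s = 0.09490 kg·m/s; v = 849 ft/s = 258.8 m/s.
m = 3.667×10^-4 kg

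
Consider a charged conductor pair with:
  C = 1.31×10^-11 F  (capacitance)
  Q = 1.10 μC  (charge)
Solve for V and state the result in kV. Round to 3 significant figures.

84.0 kV

Solving C = Q/V for V: V = Q/C.
C = 1.31×10^-11 F; Q = 1.10 μC = 1.100×10^-6 C.
V = 83969 V
83969 V × (1 kV / 1000 V) = 83.97 kV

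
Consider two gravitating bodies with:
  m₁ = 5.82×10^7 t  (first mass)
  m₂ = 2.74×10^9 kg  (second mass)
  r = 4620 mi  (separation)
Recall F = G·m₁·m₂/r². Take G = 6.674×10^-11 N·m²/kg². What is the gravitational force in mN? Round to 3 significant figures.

F is given directly by: F = Gm₁m₂/r².
m₁ = 5.82×10^7 t = 5.820×10^10 kg; m₂ = 2.74×10^9 kg; r = 4620 mi = 7.435×10^6 m; G = 6.674×10^-11 N·m²/kg².
F = 1.925×10^-4 N
1.925×10^-4 N × (1 mN / 0.001000 N) = 0.1925 mN

0.193 mN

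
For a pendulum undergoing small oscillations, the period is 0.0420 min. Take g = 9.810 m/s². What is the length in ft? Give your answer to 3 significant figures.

5.18 ft

Solving T = 2π√(L/g) for L: L = g·(T/2π)².
T = 0.0420 min = 2.520 s; g = 9.810 m/s².
L = 1.578 m
1.578 m × (1 ft / 0.3048 m) = 5.177 ft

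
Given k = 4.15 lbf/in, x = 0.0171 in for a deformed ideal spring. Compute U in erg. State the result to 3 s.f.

686 erg

U is given directly by: U = ½kx².
k = 4.15 lbf/in = 726.8 N/m; x = 0.0171 in = 4.343×10^-4 m.
U = 6.855×10^-5 J
6.855×10^-5 J × (1 erg / 1.000×10^-7 J) = 685.5 erg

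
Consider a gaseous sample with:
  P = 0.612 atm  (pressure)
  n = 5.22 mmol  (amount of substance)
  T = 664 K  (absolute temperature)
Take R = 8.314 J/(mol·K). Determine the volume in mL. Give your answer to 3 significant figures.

Solving PV = nRT for V: V = nRT/P.
P = 0.612 atm = 62011 Pa; n = 5.22 mmol = 0.005220 mol; T = 664 K; R = 8.314 J/(mol·K).
V = 4.647×10^-4 m³
4.647×10^-4 m³ × (1 mL / 1.000×10^-6 m³) = 464.7 mL

465 mL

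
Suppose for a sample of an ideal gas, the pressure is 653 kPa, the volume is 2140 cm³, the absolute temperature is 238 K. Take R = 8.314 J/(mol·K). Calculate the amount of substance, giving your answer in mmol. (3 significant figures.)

706 mmol

Solving PV = nRT for n: n = PV/(RT).
P = 653 kPa = 6.530×10^5 Pa; V = 2140 cm³ = 0.002140 m³; T = 238 K; R = 8.314 J/(mol·K).
n = 0.7062 mol
0.7062 mol × (1 mmol / 0.001000 mol) = 706.2 mmol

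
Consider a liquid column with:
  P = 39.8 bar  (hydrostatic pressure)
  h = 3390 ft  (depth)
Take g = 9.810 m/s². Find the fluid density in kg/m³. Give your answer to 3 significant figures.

Rearranging P = ρ·g·h for ρ: ρ = P/(g·h).
P = 39.8 bar = 3.980×10^6 Pa; h = 3390 ft = 1033 m; g = 9.810 m/s².
ρ = 392.6 kg/m³

393 kg/m³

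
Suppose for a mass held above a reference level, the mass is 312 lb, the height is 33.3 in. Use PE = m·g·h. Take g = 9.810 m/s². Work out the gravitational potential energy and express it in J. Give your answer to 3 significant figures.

Directly: PE = mgh.
m = 312 lb = 141.5 kg; h = 33.3 in = 0.8458 m; g = 9.810 m/s².
PE = 1174 J  (the unit combination reduces to kg·m²/s² = J)

1170 J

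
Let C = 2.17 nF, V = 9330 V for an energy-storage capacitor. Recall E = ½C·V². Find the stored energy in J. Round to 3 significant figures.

E is given directly by: E = ½CV².
C = 2.17 nF = 2.170×10^-9 F; V = 9330 V.
E = 0.09445 J  (the unit combination reduces to kg·m²/s² = J)

0.0944 J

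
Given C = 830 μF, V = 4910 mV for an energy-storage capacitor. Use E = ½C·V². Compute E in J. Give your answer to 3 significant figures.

0.0100 J

Directly: E = ½CV².
C = 830 μF = 8.300×10^-4 F; V = 4910 mV = 4.910 V.
E = 0.01000 J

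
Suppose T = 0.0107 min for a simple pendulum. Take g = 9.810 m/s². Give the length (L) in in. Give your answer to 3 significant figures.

4.03 in

Rearranging: L = g·(T/2π)².
T = 0.0107 min = 0.6420 s; g = 9.810 m/s².
L = 0.1024 m
0.1024 m × (1 in / 0.02540 m) = 4.032 in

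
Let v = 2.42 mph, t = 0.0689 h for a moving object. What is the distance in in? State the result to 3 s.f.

10600 in

Rearranging v = d/t for d: d = v·t.
v = 2.42 mph = 1.082 m/s; t = 0.0689 h = 248.0 s.
d = 268.3 m
268.3 m × (1 in / 0.02540 m) = 10565 in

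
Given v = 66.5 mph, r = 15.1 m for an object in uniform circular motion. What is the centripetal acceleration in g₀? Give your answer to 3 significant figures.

a is given directly by: a = v²/r.
v = 66.5 mph = 29.73 m/s; r = 15.1 m.
a = 58.53 m/s²
58.53 m/s² × (1 g₀ / 9.807 m/s²) = 5.968 g₀

5.97 g₀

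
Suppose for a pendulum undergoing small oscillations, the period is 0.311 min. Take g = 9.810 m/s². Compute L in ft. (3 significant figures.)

284 ft

Rearranging: L = g·(T/2π)².
T = 0.311 min = 18.66 s; g = 9.810 m/s².
L = 86.52 m
86.52 m × (1 ft / 0.3048 m) = 283.9 ft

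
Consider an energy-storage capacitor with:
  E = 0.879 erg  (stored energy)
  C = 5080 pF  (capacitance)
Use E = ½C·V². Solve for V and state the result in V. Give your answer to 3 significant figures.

5.88 V

Solving E = ½C·V² for V: V = √(2E/C).
E = 0.879 erg = 8.790×10^-8 J; C = 5080 pF = 5.080×10^-9 F.
V = 5.883 V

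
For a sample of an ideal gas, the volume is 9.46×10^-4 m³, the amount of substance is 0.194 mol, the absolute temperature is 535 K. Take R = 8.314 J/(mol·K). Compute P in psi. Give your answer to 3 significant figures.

From the ideal-gas law: P = nRT/V.
V = 9.46×10^-4 m³; n = 0.194 mol; T = 535 K; R = 8.314 J/(mol·K).
P = 9.122×10^5 Pa  (the unit combination reduces to kg/(m·s²) = Pa)
9.122×10^5 Pa × (1 psi / 6895 Pa) = 132.3 psi

132 psi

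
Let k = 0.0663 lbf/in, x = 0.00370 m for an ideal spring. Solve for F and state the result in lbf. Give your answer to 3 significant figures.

From Hooke's law: F = kx.
k = 0.0663 lbf/in = 11.61 N/m; x = 0.00370 m.
F = 0.04296 N
0.04296 N × (1 lbf / 4.448 N) = 0.009658 lbf

0.00966 lbf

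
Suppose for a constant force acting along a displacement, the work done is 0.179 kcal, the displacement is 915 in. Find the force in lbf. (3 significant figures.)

Rearranging: F = W/d.
W = 0.179 kcal = 748.9 J; d = 915 in = 23.24 m.
F = 32.22 N  (the unit combination reduces to kg·m/s² = N)
32.22 N × (1 lbf / 4.448 N) = 7.244 lbf

7.24 lbf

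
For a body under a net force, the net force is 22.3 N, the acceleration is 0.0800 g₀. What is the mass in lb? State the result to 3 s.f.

Solving F = m·a for m: m = F/a.
F = 22.3 N; a = 0.0800 g₀ = 0.7845 m/s².
m = 28.42 kg
28.42 kg × (1 lb / 0.4536 kg) = 62.67 lb

62.7 lb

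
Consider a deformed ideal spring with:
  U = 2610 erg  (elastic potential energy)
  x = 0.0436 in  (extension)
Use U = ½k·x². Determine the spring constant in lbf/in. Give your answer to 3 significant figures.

Rearranging: k = 2U/x².
U = 2610 erg = 2.610×10^-4 J; x = 0.0436 in = 0.001107 m.
k = 425.6 N/m
425.6 N/m × (1 lbf/in / 175.1 N/m) = 2.430 lbf/in

2.43 lbf/in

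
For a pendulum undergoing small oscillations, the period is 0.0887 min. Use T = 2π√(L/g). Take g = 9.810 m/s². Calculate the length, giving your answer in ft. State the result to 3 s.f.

Solving T = 2π√(L/g) for L: L = g·(T/2π)².
T = 0.0887 min = 5.322 s; g = 9.810 m/s².
L = 7.038 m
7.038 m × (1 ft / 0.3048 m) = 23.09 ft

23.1 ft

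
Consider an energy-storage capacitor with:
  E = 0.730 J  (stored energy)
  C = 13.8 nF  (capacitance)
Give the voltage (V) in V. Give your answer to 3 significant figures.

Rearranging: V = √(2E/C).
E = 0.730 J; C = 13.8 nF = 1.380×10^-8 F.
V = 10286 V

10300 V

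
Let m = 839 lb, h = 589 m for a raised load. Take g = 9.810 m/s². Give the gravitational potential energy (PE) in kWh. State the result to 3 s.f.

0.611 kWh

Directly: PE = mgh.
m = 839 lb = 380.6 kg; h = 589 m; g = 9.810 m/s².
PE = 2.199×10^6 J
2.199×10^6 J × (1 kWh / 3.600×10^6 J) = 0.6108 kWh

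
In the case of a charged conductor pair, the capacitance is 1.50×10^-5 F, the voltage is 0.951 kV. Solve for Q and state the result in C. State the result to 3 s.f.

0.0143 C

Rearranging: Q = CV.
C = 1.50×10^-5 F; V = 0.951 kV = 951.0 V.
Q = 0.01426 C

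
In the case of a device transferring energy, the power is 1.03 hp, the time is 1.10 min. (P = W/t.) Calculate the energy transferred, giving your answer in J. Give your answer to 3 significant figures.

Rearranging: W = P·t.
P = 1.03 hp = 768.1 W; t = 1.10 min = 66.00 s.
W = 50693 J

50700 J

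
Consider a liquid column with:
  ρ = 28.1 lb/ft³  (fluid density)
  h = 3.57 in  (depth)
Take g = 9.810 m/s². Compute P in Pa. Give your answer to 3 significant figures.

400 Pa

Directly: P = ρgh.
ρ = 28.1 lb/ft³ = 450.1 kg/m³; h = 3.57 in = 0.09068 m; g = 9.810 m/s².
P = 400.4 Pa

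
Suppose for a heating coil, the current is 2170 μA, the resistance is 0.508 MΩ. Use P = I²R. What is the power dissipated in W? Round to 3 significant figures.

Directly: P = I²R.
I = 2170 μA = 0.002170 A; R = 0.508 MΩ = 5.080×10^5 Ω.
P = 2.392 W  (the unit combination reduces to kg·m²/s³ = W)

2.39 W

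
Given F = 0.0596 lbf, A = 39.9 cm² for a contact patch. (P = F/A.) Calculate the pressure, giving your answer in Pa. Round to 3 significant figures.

66.4 Pa

P is given directly by: P = F/A.
F = 0.0596 lbf = 0.2651 N; A = 39.9 cm² = 0.003990 m².
P = 66.44 Pa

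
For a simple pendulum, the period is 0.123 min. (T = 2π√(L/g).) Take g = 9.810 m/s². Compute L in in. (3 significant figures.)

Rearranging T = 2π√(L/g) for L: L = g·(T/2π)².
T = 0.123 min = 7.380 s; g = 9.810 m/s².
L = 13.53 m
13.53 m × (1 in / 0.02540 m) = 532.8 in

533 in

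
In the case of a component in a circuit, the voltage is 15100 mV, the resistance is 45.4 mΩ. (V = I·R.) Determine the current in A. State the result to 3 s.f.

333 A

Rearranging: I = V/R.
V = 15100 mV = 15.10 V; R = 45.4 mΩ = 0.04540 Ω.
I = 332.6 A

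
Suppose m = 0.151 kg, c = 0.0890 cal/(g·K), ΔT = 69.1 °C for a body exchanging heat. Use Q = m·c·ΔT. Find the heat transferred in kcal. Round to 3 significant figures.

Q is given directly by: Q = mcΔT.
m = 0.151 kg; c = 0.0890 cal/(g·K) = 372.4 J/(kg·K); ΔT = 69.1 °C = 69.10 K.
Q = 3885 J  (the unit combination reduces to kg·m²/s² = J)
3885 J × (1 kcal / 4184 J) = 0.9286 kcal

0.929 kcal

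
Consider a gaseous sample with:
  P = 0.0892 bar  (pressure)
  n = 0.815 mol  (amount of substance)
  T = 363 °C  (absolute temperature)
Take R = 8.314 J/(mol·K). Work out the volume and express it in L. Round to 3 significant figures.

From the ideal-gas law: V = nRT/P.
P = 0.0892 bar = 8920 Pa; n = 0.815 mol; T = 363 °C = 636.1 K; R = 8.314 J/(mol·K).
V = 0.4832 m³
0.4832 m³ × (1 L / 0.001000 m³) = 483.2 L

483 L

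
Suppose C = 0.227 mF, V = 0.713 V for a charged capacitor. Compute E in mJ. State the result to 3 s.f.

0.0577 mJ

E is given directly by: E = ½CV².
C = 0.227 mF = 2.270×10^-4 F; V = 0.713 V.
E = 5.770×10^-5 J  (the unit combination reduces to kg·m²/s² = J)
5.770×10^-5 J × (1 mJ / 0.001000 J) = 0.05770 mJ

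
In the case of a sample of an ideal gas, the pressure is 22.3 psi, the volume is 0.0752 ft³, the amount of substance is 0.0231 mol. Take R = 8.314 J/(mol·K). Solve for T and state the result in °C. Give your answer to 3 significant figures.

1430 °C

Rearranging: T = PV/(nR).
P = 22.3 psi = 1.538×10^5 Pa; V = 0.0752 ft³ = 0.002129 m³; n = 0.0231 mol; R = 8.314 J/(mol·K).
T = 1705 K
1705 K − 273.15 = 1432 °C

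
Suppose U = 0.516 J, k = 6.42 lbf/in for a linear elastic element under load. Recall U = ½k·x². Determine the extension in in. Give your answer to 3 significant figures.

1.19 in

Solving U = ½k·x² for x: x = √(2U/k).
U = 0.516 J; k = 6.42 lbf/in = 1124 N/m.
x = 0.03030 m
0.03030 m × (1 in / 0.02540 m) = 1.193 in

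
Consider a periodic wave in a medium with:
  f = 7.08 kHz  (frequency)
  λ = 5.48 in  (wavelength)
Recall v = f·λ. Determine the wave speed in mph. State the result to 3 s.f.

2200 mph

v is given directly by: v = fλ.
f = 7.08 kHz = 7080 Hz; λ = 5.48 in = 0.1392 m.
v = 985.5 m/s
985.5 m/s × (1 mph / 0.4470 m/s) = 2204 mph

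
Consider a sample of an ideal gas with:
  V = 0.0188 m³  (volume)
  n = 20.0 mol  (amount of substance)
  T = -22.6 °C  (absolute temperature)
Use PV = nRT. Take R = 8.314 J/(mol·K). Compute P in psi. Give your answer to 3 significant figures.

321 psi

P is given directly by: P = nRT/V.
V = 0.0188 m³; n = 20.0 mol; T = -22.6 °C = 250.5 K; R = 8.314 J/(mol·K).
P = 2.216×10^6 Pa  (the unit combination reduces to kg/(m·s²) = Pa)
2.216×10^6 Pa × (1 psi / 6895 Pa) = 321.4 psi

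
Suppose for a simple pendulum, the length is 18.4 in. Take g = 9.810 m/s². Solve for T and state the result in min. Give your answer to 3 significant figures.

0.0229 min

T is given directly by: T = 2π√(L/g).
L = 18.4 in = 0.4674 m; g = 9.810 m/s².
T = 1.371 s
1.371 s × (1 min / 60.00 s) = 0.02286 min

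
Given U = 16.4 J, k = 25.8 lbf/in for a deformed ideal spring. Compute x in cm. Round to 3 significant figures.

Rearranging U = ½k·x² for x: x = √(2U/k).
U = 16.4 J; k = 25.8 lbf/in = 4518 N/m.
x = 0.08520 m
0.08520 m × (1 cm / 0.01000 m) = 8.520 cm

8.52 cm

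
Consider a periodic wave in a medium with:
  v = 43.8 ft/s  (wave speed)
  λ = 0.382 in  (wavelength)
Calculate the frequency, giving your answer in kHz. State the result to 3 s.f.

Rearranging v = f·λ for f: f = v/λ.
v = 43.8 ft/s = 13.35 m/s; λ = 0.382 in = 0.009703 m.
f = 1376 Hz
1376 Hz × (1 kHz / 1000 Hz) = 1.376 kHz

1.38 kHz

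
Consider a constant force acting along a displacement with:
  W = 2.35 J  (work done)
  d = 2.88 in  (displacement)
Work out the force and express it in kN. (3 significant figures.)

0.0321 kN

Solving W = F·d for F: F = W/d.
W = 2.35 J; d = 2.88 in = 0.07315 m.
F = 32.12 N
32.12 N × (1 kN / 1000 N) = 0.03212 kN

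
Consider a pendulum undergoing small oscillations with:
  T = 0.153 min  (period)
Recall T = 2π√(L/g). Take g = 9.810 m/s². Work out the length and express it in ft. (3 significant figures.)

68.7 ft

Solving T = 2π√(L/g) for L: L = g·(T/2π)².
T = 0.153 min = 9.180 s; g = 9.810 m/s².
L = 20.94 m
20.94 m × (1 ft / 0.3048 m) = 68.70 ft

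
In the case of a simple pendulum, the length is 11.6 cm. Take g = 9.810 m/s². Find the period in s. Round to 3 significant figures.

T is given directly by: T = 2π√(L/g).
L = 11.6 cm = 0.1160 m; g = 9.810 m/s².
T = 0.6832 s

0.683 s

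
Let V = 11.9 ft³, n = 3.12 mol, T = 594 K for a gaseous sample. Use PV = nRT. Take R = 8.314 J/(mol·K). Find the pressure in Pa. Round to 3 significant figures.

45700 Pa

Directly: P = nRT/V.
V = 11.9 ft³ = 0.3370 m³; n = 3.12 mol; T = 594 K; R = 8.314 J/(mol·K).
P = 45726 Pa  (the unit combination reduces to kg/(m·s²) = Pa)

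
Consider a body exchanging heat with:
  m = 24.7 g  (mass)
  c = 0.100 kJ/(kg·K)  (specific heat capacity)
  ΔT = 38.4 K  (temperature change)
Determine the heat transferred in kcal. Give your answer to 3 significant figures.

0.0227 kcal

Directly: Q = mcΔT.
m = 24.7 g = 0.02470 kg; c = 0.100 kJ/(kg·K) = 100.0 J/(kg·K); ΔT = 38.4 K.
Q = 94.85 J  (the unit combination reduces to kg·m²/s² = J)
94.85 J × (1 kcal / 4184 J) = 0.02267 kcal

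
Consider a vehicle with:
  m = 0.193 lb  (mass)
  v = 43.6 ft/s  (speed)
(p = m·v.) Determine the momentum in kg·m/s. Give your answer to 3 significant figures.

1.16 kg·m/s

p is given directly by: p = mv.
m = 0.193 lb = 0.08754 kg; v = 43.6 ft/s = 13.29 m/s.
p = 1.163 kg·m/s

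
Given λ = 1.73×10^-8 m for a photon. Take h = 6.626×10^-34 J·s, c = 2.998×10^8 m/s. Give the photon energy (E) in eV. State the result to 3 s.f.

Directly: E = hc/λ.
λ = 1.73×10^-8 m; h = 6.626×10^-34 J·s; c = 2.998×10^8 m/s.
E = 1.148×10^-17 J  (the unit combination reduces to kg·m²/s² = J)
1.148×10^-17 J × (1 eV / 1.602×10^-19 J) = 71.67 eV

71.7 eV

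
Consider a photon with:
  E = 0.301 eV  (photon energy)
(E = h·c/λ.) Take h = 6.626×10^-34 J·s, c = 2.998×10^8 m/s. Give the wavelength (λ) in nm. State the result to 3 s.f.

Solving E = h·c/λ for λ: λ = hc/E.
E = 0.301 eV = 4.823×10^-20 J; h = 6.626×10^-34 J·s; c = 2.998×10^8 m/s.
λ = 4.119×10^-6 m
4.119×10^-6 m × (1 nm / 1.000×10^-9 m) = 4119 nm

4120 nm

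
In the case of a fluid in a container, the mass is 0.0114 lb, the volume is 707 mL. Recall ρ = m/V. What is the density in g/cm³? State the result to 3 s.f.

0.00731 g/cm³

ρ is given directly by: ρ = m/V.
m = 0.0114 lb = 0.005171 kg; V = 707 mL = 7.070×10^-4 m³.
ρ = 7.314 kg/m³
7.314 kg/m³ × (1 g/cm³ / 1000 kg/m³) = 0.007314 g/cm³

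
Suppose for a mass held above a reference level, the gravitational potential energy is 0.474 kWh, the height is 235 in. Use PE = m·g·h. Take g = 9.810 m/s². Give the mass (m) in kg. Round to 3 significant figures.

Rearranging: m = PE/(g·h).
PE = 0.474 kWh = 1.706×10^6 J; h = 235 in = 5.969 m; g = 9.810 m/s².
m = 29141 kg

29100 kg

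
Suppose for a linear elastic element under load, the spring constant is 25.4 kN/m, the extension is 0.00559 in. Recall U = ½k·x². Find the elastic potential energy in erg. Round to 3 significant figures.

2560 erg

U is given directly by: U = ½kx².
k = 25.4 kN/m = 25400 N/m; x = 0.00559 in = 1.420×10^-4 m.
U = 2.560×10^-4 J
2.560×10^-4 J × (1 erg / 1.000×10^-7 J) = 2560 erg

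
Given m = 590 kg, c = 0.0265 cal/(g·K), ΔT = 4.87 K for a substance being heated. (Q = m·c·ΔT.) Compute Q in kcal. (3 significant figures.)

Q is given directly by: Q = mcΔT.
m = 590 kg; c = 0.0265 cal/(g·K) = 110.9 J/(kg·K); ΔT = 4.87 K.
Q = 3.186×10^5 J
3.186×10^5 J × (1 kcal / 4184 J) = 76.14 kcal

76.1 kcal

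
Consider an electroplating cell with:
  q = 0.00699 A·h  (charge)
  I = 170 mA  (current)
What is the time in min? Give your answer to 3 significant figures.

2.47 min

Solving q = I·t for t: t = q/I.
q = 0.00699 A·h = 25.16 C; I = 170 mA = 0.1700 A.
t = 148.0 s
148.0 s × (1 min / 60.00 s) = 2.467 min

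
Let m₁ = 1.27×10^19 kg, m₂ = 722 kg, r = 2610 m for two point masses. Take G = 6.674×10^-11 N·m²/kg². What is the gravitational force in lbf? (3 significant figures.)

From Newton's law of gravitation: F = Gm₁m₂/r².
m₁ = 1.27×10^19 kg; m₂ = 722 kg; r = 2610 m; G = 6.674×10^-11 N·m²/kg².
F = 89835 N
89835 N × (1 lbf / 4.448 N) = 20196 lbf

20200 lbf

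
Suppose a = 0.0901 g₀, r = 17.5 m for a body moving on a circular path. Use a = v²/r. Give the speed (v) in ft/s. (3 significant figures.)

12.9 ft/s

Solving a = v²/r for v: v = √(a·r).
a = 0.0901 g₀ = 0.8836 m/s²; r = 17.5 m.
v = 3.932 m/s
3.932 m/s × (1 ft/s / 0.3048 m/s) = 12.90 ft/s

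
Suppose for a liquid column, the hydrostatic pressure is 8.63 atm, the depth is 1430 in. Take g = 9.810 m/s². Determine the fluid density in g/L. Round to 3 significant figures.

Solving P = ρ·g·h for ρ: ρ = P/(g·h).
P = 8.63 atm = 8.744×10^5 Pa; h = 1430 in = 36.32 m; g = 9.810 m/s².
ρ = 2454 kg/m³
Since 1 g/L = 1 kg/m³, 2454 g/L.

2450 g/L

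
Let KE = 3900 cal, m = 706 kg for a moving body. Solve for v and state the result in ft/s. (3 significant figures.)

Rearranging: v = √(2·KE/m).
KE = 3900 cal = 16318 J; m = 706 kg.
v = 6.799 m/s
6.799 m/s × (1 ft/s / 0.3048 m/s) = 22.31 ft/s

22.3 ft/s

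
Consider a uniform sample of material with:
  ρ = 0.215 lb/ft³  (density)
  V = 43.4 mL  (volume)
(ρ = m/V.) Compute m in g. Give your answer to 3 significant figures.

Rearranging ρ = m/V for m: m = ρV.
ρ = 0.215 lb/ft³ = 3.444 kg/m³; V = 43.4 mL = 4.340×10^-5 m³.
m = 1.495×10^-4 kg
1.495×10^-4 kg × (1 g / 0.001000 kg) = 0.1495 g

0.149 g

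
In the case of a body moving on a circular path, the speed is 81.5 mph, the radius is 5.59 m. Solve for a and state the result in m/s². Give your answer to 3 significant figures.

Directly: a = v²/r.
v = 81.5 mph = 36.43 m/s; r = 5.59 m.
a = 237.5 m/s²

237 m/s²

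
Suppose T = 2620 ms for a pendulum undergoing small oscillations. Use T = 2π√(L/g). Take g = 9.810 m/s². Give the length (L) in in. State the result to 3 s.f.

67.2 in

Rearranging T = 2π√(L/g) for L: L = g·(T/2π)².
T = 2620 ms = 2.620 s; g = 9.810 m/s².
L = 1.706 m
1.706 m × (1 in / 0.02540 m) = 67.15 in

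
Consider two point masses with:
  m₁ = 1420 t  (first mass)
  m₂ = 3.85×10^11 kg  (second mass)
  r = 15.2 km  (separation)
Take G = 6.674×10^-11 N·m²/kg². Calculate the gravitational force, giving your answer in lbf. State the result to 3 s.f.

From Newton's law of gravitation: F = Gm₁m₂/r².
m₁ = 1420 t = 1.420×10^6 kg; m₂ = 3.85×10^11 kg; r = 15.2 km = 15200 m; G = 6.674×10^-11 N·m²/kg².
F = 0.1579 N
0.1579 N × (1 lbf / 4.448 N) = 0.03550 lbf

0.0355 lbf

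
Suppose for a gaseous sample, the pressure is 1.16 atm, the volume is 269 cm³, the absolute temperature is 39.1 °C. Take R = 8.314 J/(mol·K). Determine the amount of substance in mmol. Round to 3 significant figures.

12.2 mmol

Rearranging: n = PV/(RT).
P = 1.16 atm = 1.175×10^5 Pa; V = 269 cm³ = 2.690×10^-4 m³; T = 39.1 °C = 312.2 K; R = 8.314 J/(mol·K).
n = 0.01218 mol
0.01218 mol × (1 mmol / 0.001000 mol) = 12.18 mmol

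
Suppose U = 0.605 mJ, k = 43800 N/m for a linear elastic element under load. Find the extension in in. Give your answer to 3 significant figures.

0.00654 in

Rearranging U = ½k·x² for x: x = √(2U/k).
U = 0.605 mJ = 6.050×10^-4 J; k = 43800 N/m.
x = 1.662×10^-4 m
1.662×10^-4 m × (1 in / 0.02540 m) = 0.006544 in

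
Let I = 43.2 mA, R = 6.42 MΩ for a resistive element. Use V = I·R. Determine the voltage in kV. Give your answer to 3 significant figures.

277 kV

From Ohm's law: V = IR.
I = 43.2 mA = 0.04320 A; R = 6.42 MΩ = 6.420×10^6 Ω.
V = 2.773×10^5 V  (the unit combination reduces to kg·m²/(A·s³) = V)
2.773×10^5 V × (1 kV / 1000 V) = 277.3 kV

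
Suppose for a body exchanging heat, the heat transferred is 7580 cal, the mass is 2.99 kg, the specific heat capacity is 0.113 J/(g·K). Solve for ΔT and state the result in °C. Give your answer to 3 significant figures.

Rearranging Q = m·c·ΔT for ΔT: ΔT = Q/(m·c).
Q = 7580 cal = 31715 J; m = 2.99 kg; c = 0.113 J/(g·K) = 113.0 J/(kg·K).
ΔT = 93.87 K
Since 1 °C = 1 K, 93.87 °C.

93.9 °C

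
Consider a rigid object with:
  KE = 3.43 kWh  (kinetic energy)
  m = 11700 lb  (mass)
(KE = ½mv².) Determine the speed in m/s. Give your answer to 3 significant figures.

Rearranging: v = √(2·KE/m).
KE = 3.43 kWh = 1.235×10^7 J; m = 11700 lb = 5307 kg.
v = 68.22 m/s

68.2 m/s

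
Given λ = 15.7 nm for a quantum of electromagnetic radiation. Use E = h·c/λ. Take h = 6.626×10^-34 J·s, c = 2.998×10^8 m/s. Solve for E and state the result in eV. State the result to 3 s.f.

79.0 eV

Directly: E = hc/λ.
λ = 15.7 nm = 1.570×10^-8 m; h = 6.626×10^-34 J·s; c = 2.998×10^8 m/s.
E = 1.265×10^-17 J
1.265×10^-17 J × (1 eV / 1.602×10^-19 J) = 78.97 eV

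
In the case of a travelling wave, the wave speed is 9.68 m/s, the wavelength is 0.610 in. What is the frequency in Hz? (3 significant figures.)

Rearranging v = f·λ for f: f = v/λ.
v = 9.68 m/s; λ = 0.610 in = 0.01549 m.
f = 624.8 Hz

625 Hz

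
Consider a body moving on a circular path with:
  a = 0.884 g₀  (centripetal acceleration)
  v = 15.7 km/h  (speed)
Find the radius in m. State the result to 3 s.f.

2.19 m

Rearranging: r = v²/a.
a = 0.884 g₀ = 8.669 m/s²; v = 15.7 km/h = 4.361 m/s.
r = 2.194 m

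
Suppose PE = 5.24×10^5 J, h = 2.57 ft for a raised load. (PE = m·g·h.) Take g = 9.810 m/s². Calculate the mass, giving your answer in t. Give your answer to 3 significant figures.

Rearranging PE = m·g·h for m: m = PE/(g·h).
PE = 5.24×10^5 J; h = 2.57 ft = 0.7833 m; g = 9.810 m/s².
m = 68189 kg
68189 kg × (1 t / 1000 kg) = 68.19 t

68.2 t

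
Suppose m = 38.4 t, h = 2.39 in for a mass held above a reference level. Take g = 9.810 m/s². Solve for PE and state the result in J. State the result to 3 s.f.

22900 J

Directly: PE = mgh.
m = 38.4 t = 38400 kg; h = 2.39 in = 0.06071 m; g = 9.810 m/s².
PE = 22868 J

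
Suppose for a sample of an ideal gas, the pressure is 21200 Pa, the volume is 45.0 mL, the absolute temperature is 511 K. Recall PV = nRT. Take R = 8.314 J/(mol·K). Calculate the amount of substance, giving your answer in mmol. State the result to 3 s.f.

0.225 mmol

From the ideal-gas law: n = PV/(RT).
P = 21200 Pa; V = 45.0 mL = 4.500×10^-5 m³; T = 511 K; R = 8.314 J/(mol·K).
n = 2.246×10^-4 mol
2.246×10^-4 mol × (1 mmol / 0.001000 mol) = 0.2246 mmol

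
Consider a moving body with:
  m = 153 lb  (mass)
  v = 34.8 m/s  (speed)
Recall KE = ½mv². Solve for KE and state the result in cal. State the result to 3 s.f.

KE is given directly by: KE = ½mv².
m = 153 lb = 69.40 kg; v = 34.8 m/s.
KE = 42023 J  (the unit combination reduces to kg·m²/s² = J)
42023 J × (1 cal / 4.184 J) = 10044 cal

10000 cal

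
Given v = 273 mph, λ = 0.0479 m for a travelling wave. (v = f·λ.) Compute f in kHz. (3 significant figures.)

2.55 kHz

Rearranging: f = v/λ.
v = 273 mph = 122.0 m/s; λ = 0.0479 m.
f = 2548 Hz
2548 Hz × (1 kHz / 1000 Hz) = 2.548 kHz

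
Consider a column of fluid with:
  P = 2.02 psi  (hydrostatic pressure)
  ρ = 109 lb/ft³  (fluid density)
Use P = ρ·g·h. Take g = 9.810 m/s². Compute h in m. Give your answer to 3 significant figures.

0.813 m

Rearranging: h = P/(ρ·g).
P = 2.02 psi = 13927 Pa; ρ = 109 lb/ft³ = 1746 kg/m³; g = 9.810 m/s².
h = 0.8131 m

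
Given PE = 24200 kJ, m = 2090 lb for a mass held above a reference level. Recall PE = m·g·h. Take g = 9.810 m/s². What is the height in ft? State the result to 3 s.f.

8540 ft

Solving PE = m·g·h for h: h = PE/(m·g).
PE = 24200 kJ = 2.420×10^7 J; m = 2090 lb = 948.0 kg; g = 9.810 m/s².
h = 2602 m
2602 m × (1 ft / 0.3048 m) = 8537 ft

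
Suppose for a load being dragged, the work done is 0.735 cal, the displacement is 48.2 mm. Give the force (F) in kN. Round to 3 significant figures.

0.0638 kN

Solving W = F·d for F: F = W/d.
W = 0.735 cal = 3.075 J; d = 48.2 mm = 0.04820 m.
F = 63.80 N
63.80 N × (1 kN / 1000 N) = 0.06380 kN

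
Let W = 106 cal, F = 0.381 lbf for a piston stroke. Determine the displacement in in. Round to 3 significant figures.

Rearranging: d = W/F.
W = 106 cal = 443.5 J; F = 0.381 lbf = 1.695 N.
d = 261.7 m
261.7 m × (1 in / 0.02540 m) = 10303 in

10300 in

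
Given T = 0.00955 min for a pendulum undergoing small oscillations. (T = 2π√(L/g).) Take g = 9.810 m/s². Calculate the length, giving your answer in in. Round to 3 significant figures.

Rearranging T = 2π√(L/g) for L: L = g·(T/2π)².
T = 0.00955 min = 0.5730 s; g = 9.810 m/s².
L = 0.08159 m
0.08159 m × (1 in / 0.02540 m) = 3.212 in

3.21 in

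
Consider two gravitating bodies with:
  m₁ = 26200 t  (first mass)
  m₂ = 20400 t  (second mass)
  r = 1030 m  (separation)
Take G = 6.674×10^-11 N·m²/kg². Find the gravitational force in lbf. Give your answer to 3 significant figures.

F is given directly by: F = Gm₁m₂/r².
m₁ = 26200 t = 2.620×10^7 kg; m₂ = 20400 t = 2.040×10^7 kg; r = 1030 m; G = 6.674×10^-11 N·m²/kg².
F = 0.03362 N
0.03362 N × (1 lbf / 4.448 N) = 0.007559 lbf

0.00756 lbf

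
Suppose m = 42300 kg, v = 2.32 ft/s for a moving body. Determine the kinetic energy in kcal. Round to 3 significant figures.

2.53 kcal

Directly: KE = ½mv².
m = 42300 kg; v = 2.32 ft/s = 0.7071 m/s.
KE = 10576 J
10576 J × (1 kcal / 4184 J) = 2.528 kcal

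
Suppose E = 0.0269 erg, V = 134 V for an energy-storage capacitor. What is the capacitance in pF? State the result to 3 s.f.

0.300 pF

Rearranging: C = 2E/V².
E = 0.0269 erg = 2.690×10^-9 J; V = 134 V.
C = 2.996×10^-13 F
2.996×10^-13 F × (1 pF / 1.000×10^-12 F) = 0.2996 pF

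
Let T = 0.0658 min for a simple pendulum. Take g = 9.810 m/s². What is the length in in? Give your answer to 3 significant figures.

Rearranging T = 2π√(L/g) for L: L = g·(T/2π)².
T = 0.0658 min = 3.948 s; g = 9.810 m/s².
L = 3.873 m
3.873 m × (1 in / 0.02540 m) = 152.5 in

152 in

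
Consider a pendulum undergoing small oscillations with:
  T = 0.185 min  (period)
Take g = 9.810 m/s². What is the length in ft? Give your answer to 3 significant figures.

100 ft

Solving T = 2π√(L/g) for L: L = g·(T/2π)².
T = 0.185 min = 11.10 s; g = 9.810 m/s².
L = 30.62 m
30.62 m × (1 ft / 0.3048 m) = 100.4 ft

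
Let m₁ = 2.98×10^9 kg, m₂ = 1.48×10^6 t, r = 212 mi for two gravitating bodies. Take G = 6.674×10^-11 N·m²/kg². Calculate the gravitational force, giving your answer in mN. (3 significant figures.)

From Newton's law of gravitation: F = Gm₁m₂/r².
m₁ = 2.98×10^9 kg; m₂ = 1.48×10^6 t = 1.480×10^9 kg; r = 212 mi = 3.412×10^5 m; G = 6.674×10^-11 N·m²/kg².
F = 0.002529 N  (the unit combination reduces to kg·m/s² = N)
0.002529 N × (1 mN / 0.001000 N) = 2.529 mN

2.53 mN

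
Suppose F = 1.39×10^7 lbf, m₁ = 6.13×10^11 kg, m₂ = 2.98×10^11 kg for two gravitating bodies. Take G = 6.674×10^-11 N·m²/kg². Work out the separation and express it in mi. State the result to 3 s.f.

0.276 mi

From Newton's law of gravitation: r = √(G·m₁m₂/F).
F = 1.39×10^7 lbf = 6.183×10^7 N; m₁ = 6.13×10^11 kg; m₂ = 2.98×10^11 kg; G = 6.674×10^-11 N·m²/kg².
r = 444.0 m
444.0 m × (1 mi / 1609 m) = 0.2759 mi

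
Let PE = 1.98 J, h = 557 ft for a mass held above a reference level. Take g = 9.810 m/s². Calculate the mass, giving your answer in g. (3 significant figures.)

Rearranging: m = PE/(g·h).
PE = 1.98 J; h = 557 ft = 169.8 m; g = 9.810 m/s².
m = 0.001189 kg
0.001189 kg × (1 g / 0.001000 kg) = 1.189 g

1.19 g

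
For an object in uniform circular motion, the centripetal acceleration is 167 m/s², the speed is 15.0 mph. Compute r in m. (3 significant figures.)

Rearranging: r = v²/a.
a = 167 m/s²; v = 15.0 mph = 6.706 m/s.
r = 0.2693 m

0.269 m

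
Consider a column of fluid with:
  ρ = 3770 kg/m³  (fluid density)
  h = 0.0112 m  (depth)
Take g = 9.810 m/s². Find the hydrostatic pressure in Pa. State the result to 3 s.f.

Directly: P = ρgh.
ρ = 3770 kg/m³; h = 0.0112 m; g = 9.810 m/s².
P = 414.2 Pa

414 Pa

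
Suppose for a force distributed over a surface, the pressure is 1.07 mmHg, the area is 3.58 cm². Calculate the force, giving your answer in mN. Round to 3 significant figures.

51.1 mN

Solving P = F/A for F: F = P·A.
P = 1.07 mmHg = 142.7 Pa; A = 3.58 cm² = 3.580×10^-4 m².
F = 0.05107 N
0.05107 N × (1 mN / 0.001000 N) = 51.07 mN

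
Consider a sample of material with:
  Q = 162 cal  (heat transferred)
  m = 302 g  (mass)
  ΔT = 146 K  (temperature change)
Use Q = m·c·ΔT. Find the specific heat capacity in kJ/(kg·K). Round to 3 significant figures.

Rearranging: c = Q/(m·ΔT).
Q = 162 cal = 677.8 J; m = 302 g = 0.3020 kg; ΔT = 146 K.
c = 15.37 J/(kg·K)
15.37 J/(kg·K) × (1 kJ/(kg·K) / 1000 J/(kg·K)) = 0.01537 kJ/(kg·K)

0.0154 kJ/(kg·K)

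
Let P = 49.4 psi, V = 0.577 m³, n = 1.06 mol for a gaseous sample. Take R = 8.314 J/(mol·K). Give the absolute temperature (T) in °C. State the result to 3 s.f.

From the ideal-gas law: T = PV/(nR).
P = 49.4 psi = 3.406×10^5 Pa; V = 0.577 m³; n = 1.06 mol; R = 8.314 J/(mol·K).
T = 22300 K
22300 K − 273.15 = 22027 °C

22000 °C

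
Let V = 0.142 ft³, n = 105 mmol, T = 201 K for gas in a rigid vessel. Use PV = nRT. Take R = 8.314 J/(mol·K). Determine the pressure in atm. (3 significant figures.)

From the ideal-gas law: P = nRT/V.
V = 0.142 ft³ = 0.004021 m³; n = 105 mmol = 0.1050 mol; T = 201 K; R = 8.314 J/(mol·K).
P = 43638 Pa  (the unit combination reduces to kg/(m·s²) = Pa)
43638 Pa × (1 atm / 1.013×10^5 Pa) = 0.4307 atm

0.431 atm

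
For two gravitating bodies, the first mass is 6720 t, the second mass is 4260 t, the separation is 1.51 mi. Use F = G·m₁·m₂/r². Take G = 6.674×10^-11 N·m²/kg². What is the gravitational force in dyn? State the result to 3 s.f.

Directly: F = Gm₁m₂/r².
m₁ = 6720 t = 6.720×10^6 kg; m₂ = 4260 t = 4.260×10^6 kg; r = 1.51 mi = 2430 m; G = 6.674×10^-11 N·m²/kg².
F = 3.235×10^-4 N
3.235×10^-4 N × (1 dyn / 1.000×10^-5 N) = 32.35 dyn

32.4 dyn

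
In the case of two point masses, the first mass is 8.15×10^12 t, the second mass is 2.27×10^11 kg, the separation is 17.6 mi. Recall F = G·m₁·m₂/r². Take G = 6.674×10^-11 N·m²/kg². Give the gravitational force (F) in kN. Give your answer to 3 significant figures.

From Newton's law of gravitation: F = Gm₁m₂/r².
m₁ = 8.15×10^12 t = 8.150×10^15 kg; m₂ = 2.27×10^11 kg; r = 17.6 mi = 28324 m; G = 6.674×10^-11 N·m²/kg².
F = 1.539×10^8 N  (the unit combination reduces to kg·m/s² = N)
1.539×10^8 N × (1 kN / 1000 N) = 1.539×10^5 kN

1.54×10^5 kN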